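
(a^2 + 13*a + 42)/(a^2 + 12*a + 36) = (a + 7)/(a + 6)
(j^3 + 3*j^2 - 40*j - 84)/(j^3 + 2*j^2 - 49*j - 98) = (j - 6)/(j - 7)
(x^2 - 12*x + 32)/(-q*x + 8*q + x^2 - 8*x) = (x - 4)/(-q + x)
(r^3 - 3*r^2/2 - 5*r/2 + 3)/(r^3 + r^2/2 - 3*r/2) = (r - 2)/r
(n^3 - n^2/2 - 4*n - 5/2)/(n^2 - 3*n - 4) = (2*n^2 - 3*n - 5)/(2*(n - 4))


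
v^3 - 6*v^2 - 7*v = v*(v - 7)*(v + 1)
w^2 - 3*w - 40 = (w - 8)*(w + 5)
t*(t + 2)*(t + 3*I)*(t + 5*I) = t^4 + 2*t^3 + 8*I*t^3 - 15*t^2 + 16*I*t^2 - 30*t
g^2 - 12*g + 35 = (g - 7)*(g - 5)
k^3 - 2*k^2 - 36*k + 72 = (k - 6)*(k - 2)*(k + 6)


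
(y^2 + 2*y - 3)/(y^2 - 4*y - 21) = (y - 1)/(y - 7)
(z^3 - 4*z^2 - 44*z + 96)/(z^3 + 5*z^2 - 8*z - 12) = (z - 8)/(z + 1)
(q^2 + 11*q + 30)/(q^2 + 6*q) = (q + 5)/q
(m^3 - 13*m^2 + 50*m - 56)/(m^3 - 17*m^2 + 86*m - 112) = (m - 4)/(m - 8)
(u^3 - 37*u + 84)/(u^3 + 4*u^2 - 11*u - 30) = (u^2 + 3*u - 28)/(u^2 + 7*u + 10)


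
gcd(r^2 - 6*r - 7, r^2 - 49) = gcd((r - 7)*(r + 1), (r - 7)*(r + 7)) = r - 7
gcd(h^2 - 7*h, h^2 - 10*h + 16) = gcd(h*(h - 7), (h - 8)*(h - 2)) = 1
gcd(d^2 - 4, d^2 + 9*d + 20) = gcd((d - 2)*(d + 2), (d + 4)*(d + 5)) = 1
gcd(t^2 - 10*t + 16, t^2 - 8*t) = t - 8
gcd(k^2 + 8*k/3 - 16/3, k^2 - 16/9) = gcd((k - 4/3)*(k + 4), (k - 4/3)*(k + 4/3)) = k - 4/3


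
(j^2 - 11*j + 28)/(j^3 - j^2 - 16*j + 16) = (j - 7)/(j^2 + 3*j - 4)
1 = 1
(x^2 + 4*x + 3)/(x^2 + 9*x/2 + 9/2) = 2*(x + 1)/(2*x + 3)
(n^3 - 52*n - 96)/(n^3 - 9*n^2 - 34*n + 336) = (n + 2)/(n - 7)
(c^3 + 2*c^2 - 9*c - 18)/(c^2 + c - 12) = (c^2 + 5*c + 6)/(c + 4)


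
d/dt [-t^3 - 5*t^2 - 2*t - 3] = -3*t^2 - 10*t - 2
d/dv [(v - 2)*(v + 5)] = 2*v + 3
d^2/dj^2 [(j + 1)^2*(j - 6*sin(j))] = 2*j + 6*(j + 1)^2*sin(j) - 4*(j + 1)*(6*cos(j) - 1) - 12*sin(j)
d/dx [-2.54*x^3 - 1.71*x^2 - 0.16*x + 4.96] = -7.62*x^2 - 3.42*x - 0.16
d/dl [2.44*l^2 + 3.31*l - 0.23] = 4.88*l + 3.31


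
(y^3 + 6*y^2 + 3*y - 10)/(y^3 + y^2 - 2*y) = (y + 5)/y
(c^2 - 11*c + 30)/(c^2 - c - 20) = (c - 6)/(c + 4)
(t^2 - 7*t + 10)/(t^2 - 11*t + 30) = (t - 2)/(t - 6)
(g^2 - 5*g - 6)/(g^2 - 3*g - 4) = (g - 6)/(g - 4)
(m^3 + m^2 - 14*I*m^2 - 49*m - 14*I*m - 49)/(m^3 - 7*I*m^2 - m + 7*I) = (m - 7*I)/(m - 1)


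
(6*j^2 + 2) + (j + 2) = 6*j^2 + j + 4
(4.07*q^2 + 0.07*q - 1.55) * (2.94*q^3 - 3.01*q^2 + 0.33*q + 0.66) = 11.9658*q^5 - 12.0449*q^4 - 3.4246*q^3 + 7.3748*q^2 - 0.4653*q - 1.023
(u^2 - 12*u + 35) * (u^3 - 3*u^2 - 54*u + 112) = u^5 - 15*u^4 + 17*u^3 + 655*u^2 - 3234*u + 3920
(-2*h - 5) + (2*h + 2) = -3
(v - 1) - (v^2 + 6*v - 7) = -v^2 - 5*v + 6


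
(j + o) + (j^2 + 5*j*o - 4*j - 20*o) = j^2 + 5*j*o - 3*j - 19*o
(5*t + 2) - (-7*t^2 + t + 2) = 7*t^2 + 4*t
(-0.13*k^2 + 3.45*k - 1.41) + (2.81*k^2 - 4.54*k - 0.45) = 2.68*k^2 - 1.09*k - 1.86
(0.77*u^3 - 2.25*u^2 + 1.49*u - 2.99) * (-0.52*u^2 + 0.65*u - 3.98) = -0.4004*u^5 + 1.6705*u^4 - 5.3019*u^3 + 11.4783*u^2 - 7.8737*u + 11.9002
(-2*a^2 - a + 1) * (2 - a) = 2*a^3 - 3*a^2 - 3*a + 2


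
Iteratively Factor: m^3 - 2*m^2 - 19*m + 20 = (m - 1)*(m^2 - m - 20) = (m - 5)*(m - 1)*(m + 4)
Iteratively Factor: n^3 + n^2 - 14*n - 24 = (n - 4)*(n^2 + 5*n + 6) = (n - 4)*(n + 2)*(n + 3)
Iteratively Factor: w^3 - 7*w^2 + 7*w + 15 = (w + 1)*(w^2 - 8*w + 15) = (w - 3)*(w + 1)*(w - 5)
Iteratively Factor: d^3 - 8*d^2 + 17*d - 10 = (d - 2)*(d^2 - 6*d + 5) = (d - 2)*(d - 1)*(d - 5)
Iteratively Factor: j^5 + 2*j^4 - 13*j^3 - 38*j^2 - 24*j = (j - 4)*(j^4 + 6*j^3 + 11*j^2 + 6*j) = (j - 4)*(j + 3)*(j^3 + 3*j^2 + 2*j) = (j - 4)*(j + 2)*(j + 3)*(j^2 + j) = (j - 4)*(j + 1)*(j + 2)*(j + 3)*(j)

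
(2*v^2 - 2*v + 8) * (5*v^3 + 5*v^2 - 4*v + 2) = 10*v^5 + 22*v^3 + 52*v^2 - 36*v + 16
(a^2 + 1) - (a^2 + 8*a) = 1 - 8*a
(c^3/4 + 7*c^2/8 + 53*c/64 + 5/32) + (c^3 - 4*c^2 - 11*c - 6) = 5*c^3/4 - 25*c^2/8 - 651*c/64 - 187/32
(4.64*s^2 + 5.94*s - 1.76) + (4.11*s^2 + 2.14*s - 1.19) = 8.75*s^2 + 8.08*s - 2.95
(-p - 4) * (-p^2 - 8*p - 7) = p^3 + 12*p^2 + 39*p + 28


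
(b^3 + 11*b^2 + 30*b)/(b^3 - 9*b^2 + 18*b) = (b^2 + 11*b + 30)/(b^2 - 9*b + 18)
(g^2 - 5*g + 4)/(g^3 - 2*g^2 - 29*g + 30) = (g - 4)/(g^2 - g - 30)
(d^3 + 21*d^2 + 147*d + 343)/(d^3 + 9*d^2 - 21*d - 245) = (d + 7)/(d - 5)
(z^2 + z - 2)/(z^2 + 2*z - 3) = (z + 2)/(z + 3)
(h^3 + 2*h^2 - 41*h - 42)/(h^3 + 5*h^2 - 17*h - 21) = (h - 6)/(h - 3)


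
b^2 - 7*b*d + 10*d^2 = (b - 5*d)*(b - 2*d)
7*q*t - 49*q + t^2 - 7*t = (7*q + t)*(t - 7)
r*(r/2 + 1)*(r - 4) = r^3/2 - r^2 - 4*r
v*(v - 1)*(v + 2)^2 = v^4 + 3*v^3 - 4*v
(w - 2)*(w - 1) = w^2 - 3*w + 2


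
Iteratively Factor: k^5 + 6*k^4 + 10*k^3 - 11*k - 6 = (k + 2)*(k^4 + 4*k^3 + 2*k^2 - 4*k - 3) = (k - 1)*(k + 2)*(k^3 + 5*k^2 + 7*k + 3) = (k - 1)*(k + 1)*(k + 2)*(k^2 + 4*k + 3) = (k - 1)*(k + 1)*(k + 2)*(k + 3)*(k + 1)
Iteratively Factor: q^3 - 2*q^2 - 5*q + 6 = (q - 3)*(q^2 + q - 2) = (q - 3)*(q - 1)*(q + 2)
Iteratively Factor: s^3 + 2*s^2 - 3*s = (s - 1)*(s^2 + 3*s) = s*(s - 1)*(s + 3)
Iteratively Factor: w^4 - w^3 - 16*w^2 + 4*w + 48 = (w + 2)*(w^3 - 3*w^2 - 10*w + 24) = (w - 4)*(w + 2)*(w^2 + w - 6) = (w - 4)*(w + 2)*(w + 3)*(w - 2)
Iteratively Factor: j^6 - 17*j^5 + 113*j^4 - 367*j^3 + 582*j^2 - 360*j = (j - 5)*(j^5 - 12*j^4 + 53*j^3 - 102*j^2 + 72*j) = (j - 5)*(j - 3)*(j^4 - 9*j^3 + 26*j^2 - 24*j) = (j - 5)*(j - 4)*(j - 3)*(j^3 - 5*j^2 + 6*j) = j*(j - 5)*(j - 4)*(j - 3)*(j^2 - 5*j + 6) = j*(j - 5)*(j - 4)*(j - 3)*(j - 2)*(j - 3)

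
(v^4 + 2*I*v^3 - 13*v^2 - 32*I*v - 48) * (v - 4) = v^5 - 4*v^4 + 2*I*v^4 - 13*v^3 - 8*I*v^3 + 52*v^2 - 32*I*v^2 - 48*v + 128*I*v + 192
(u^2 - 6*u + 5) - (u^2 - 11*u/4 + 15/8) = 25/8 - 13*u/4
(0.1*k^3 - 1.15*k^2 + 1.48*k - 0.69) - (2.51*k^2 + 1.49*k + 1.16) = 0.1*k^3 - 3.66*k^2 - 0.01*k - 1.85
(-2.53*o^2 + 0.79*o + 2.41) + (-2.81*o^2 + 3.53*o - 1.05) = -5.34*o^2 + 4.32*o + 1.36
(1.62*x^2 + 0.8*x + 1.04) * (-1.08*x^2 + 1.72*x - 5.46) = -1.7496*x^4 + 1.9224*x^3 - 8.5924*x^2 - 2.5792*x - 5.6784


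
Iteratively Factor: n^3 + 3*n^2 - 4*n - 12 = (n + 2)*(n^2 + n - 6) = (n + 2)*(n + 3)*(n - 2)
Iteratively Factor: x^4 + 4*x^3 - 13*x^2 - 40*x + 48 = (x + 4)*(x^3 - 13*x + 12) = (x - 1)*(x + 4)*(x^2 + x - 12) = (x - 1)*(x + 4)^2*(x - 3)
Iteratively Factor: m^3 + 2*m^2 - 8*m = (m)*(m^2 + 2*m - 8) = m*(m + 4)*(m - 2)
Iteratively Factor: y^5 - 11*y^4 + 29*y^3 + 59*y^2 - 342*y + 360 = (y - 5)*(y^4 - 6*y^3 - y^2 + 54*y - 72) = (y - 5)*(y - 3)*(y^3 - 3*y^2 - 10*y + 24) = (y - 5)*(y - 3)*(y - 2)*(y^2 - y - 12) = (y - 5)*(y - 4)*(y - 3)*(y - 2)*(y + 3)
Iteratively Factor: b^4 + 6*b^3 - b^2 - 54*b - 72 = (b + 4)*(b^3 + 2*b^2 - 9*b - 18) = (b + 3)*(b + 4)*(b^2 - b - 6) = (b + 2)*(b + 3)*(b + 4)*(b - 3)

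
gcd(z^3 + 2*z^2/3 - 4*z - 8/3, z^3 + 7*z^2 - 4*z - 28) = z^2 - 4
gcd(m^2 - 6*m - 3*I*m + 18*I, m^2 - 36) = m - 6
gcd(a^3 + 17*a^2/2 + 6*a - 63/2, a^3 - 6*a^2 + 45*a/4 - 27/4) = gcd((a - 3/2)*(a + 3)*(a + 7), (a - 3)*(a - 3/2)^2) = a - 3/2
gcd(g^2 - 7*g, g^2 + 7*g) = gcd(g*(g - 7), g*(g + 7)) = g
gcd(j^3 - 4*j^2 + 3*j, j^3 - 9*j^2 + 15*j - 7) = j - 1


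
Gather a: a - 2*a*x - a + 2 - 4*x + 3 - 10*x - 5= -2*a*x - 14*x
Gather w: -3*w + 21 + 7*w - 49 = 4*w - 28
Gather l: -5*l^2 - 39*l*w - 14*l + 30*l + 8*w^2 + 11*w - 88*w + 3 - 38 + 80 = -5*l^2 + l*(16 - 39*w) + 8*w^2 - 77*w + 45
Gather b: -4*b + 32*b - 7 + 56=28*b + 49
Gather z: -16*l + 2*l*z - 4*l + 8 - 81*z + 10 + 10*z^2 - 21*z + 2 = -20*l + 10*z^2 + z*(2*l - 102) + 20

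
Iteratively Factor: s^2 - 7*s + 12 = (s - 3)*(s - 4)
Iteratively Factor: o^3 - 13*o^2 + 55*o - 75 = (o - 3)*(o^2 - 10*o + 25) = (o - 5)*(o - 3)*(o - 5)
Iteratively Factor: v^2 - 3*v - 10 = (v + 2)*(v - 5)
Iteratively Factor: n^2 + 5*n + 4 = (n + 4)*(n + 1)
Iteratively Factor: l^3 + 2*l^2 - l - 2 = (l + 2)*(l^2 - 1) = (l - 1)*(l + 2)*(l + 1)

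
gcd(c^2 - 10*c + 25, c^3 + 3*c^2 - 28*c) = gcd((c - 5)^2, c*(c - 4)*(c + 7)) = 1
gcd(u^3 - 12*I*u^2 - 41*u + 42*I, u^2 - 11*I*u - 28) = u - 7*I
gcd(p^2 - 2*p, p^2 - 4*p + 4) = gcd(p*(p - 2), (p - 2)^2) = p - 2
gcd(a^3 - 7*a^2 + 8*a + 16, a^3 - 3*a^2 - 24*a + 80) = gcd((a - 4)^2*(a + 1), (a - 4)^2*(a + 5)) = a^2 - 8*a + 16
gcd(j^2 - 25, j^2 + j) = 1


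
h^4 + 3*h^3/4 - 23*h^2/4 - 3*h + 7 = (h - 2)*(h - 1)*(h + 7/4)*(h + 2)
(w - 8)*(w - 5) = w^2 - 13*w + 40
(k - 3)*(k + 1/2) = k^2 - 5*k/2 - 3/2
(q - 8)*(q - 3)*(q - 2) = q^3 - 13*q^2 + 46*q - 48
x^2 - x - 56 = (x - 8)*(x + 7)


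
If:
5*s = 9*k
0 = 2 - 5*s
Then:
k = 2/9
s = 2/5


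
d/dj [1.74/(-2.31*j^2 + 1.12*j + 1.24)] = (8.0388*j - 1.9488)/(-2.31*j^2 + 1.12*j + 1.24)^2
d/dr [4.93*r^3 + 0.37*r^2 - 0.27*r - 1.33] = 14.79*r^2 + 0.74*r - 0.27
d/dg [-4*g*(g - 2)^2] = 4*(2 - 3*g)*(g - 2)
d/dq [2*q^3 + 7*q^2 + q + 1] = 6*q^2 + 14*q + 1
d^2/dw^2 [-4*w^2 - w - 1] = -8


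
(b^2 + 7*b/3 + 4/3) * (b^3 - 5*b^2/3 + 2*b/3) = b^5 + 2*b^4/3 - 17*b^3/9 - 2*b^2/3 + 8*b/9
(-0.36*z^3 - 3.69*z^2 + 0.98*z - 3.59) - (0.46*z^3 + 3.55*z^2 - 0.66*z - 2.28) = -0.82*z^3 - 7.24*z^2 + 1.64*z - 1.31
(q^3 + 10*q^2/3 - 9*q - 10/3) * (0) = 0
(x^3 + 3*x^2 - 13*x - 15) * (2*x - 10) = 2*x^4 - 4*x^3 - 56*x^2 + 100*x + 150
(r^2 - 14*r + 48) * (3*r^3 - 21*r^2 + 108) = 3*r^5 - 63*r^4 + 438*r^3 - 900*r^2 - 1512*r + 5184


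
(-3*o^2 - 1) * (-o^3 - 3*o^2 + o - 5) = 3*o^5 + 9*o^4 - 2*o^3 + 18*o^2 - o + 5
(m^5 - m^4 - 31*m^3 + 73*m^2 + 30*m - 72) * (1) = m^5 - m^4 - 31*m^3 + 73*m^2 + 30*m - 72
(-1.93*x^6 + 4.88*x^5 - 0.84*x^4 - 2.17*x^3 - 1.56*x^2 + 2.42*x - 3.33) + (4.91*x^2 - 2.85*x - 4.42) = -1.93*x^6 + 4.88*x^5 - 0.84*x^4 - 2.17*x^3 + 3.35*x^2 - 0.43*x - 7.75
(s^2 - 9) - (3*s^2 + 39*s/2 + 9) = -2*s^2 - 39*s/2 - 18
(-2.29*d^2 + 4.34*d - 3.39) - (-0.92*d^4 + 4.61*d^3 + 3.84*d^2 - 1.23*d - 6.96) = 0.92*d^4 - 4.61*d^3 - 6.13*d^2 + 5.57*d + 3.57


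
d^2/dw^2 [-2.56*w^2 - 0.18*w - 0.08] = -5.12000000000000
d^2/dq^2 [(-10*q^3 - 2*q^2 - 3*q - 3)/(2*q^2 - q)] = 2*(-26*q^3 - 36*q^2 + 18*q - 3)/(q^3*(8*q^3 - 12*q^2 + 6*q - 1))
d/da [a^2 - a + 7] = 2*a - 1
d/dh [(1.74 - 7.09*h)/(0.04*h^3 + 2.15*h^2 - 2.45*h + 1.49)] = (0.5672*h^3 + 15.0347*h^2 - 7.482*h - 6.3011)/(0.0016*h^6 + 0.172*h^5 + 4.4265*h^4 - 10.4158*h^3 + 12.4095*h^2 - 7.301*h + 2.2201)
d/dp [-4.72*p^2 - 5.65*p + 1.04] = -9.44*p - 5.65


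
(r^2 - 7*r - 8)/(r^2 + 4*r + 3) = (r - 8)/(r + 3)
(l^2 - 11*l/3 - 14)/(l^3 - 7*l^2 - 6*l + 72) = (l + 7/3)/(l^2 - l - 12)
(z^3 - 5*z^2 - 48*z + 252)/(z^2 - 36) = (z^2 + z - 42)/(z + 6)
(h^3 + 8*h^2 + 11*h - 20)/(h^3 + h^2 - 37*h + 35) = (h^2 + 9*h + 20)/(h^2 + 2*h - 35)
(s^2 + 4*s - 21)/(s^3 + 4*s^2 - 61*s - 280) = (s - 3)/(s^2 - 3*s - 40)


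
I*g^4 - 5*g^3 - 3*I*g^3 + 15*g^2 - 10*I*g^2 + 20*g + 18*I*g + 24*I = (g - 4)*(g + 2*I)*(g + 3*I)*(I*g + I)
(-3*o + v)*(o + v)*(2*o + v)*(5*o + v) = -30*o^4 - 41*o^3*v - 7*o^2*v^2 + 5*o*v^3 + v^4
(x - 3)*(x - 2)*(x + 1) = x^3 - 4*x^2 + x + 6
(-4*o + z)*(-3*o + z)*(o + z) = 12*o^3 + 5*o^2*z - 6*o*z^2 + z^3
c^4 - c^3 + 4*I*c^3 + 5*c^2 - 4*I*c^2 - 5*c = c*(c - 1)*(c - I)*(c + 5*I)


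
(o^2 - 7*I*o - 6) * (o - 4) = o^3 - 4*o^2 - 7*I*o^2 - 6*o + 28*I*o + 24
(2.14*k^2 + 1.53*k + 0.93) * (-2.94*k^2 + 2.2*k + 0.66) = -6.2916*k^4 + 0.209800000000001*k^3 + 2.0442*k^2 + 3.0558*k + 0.6138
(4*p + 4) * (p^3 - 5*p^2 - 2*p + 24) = 4*p^4 - 16*p^3 - 28*p^2 + 88*p + 96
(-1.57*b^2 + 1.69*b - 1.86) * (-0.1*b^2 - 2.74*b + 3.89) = 0.157*b^4 + 4.1328*b^3 - 10.5519*b^2 + 11.6705*b - 7.2354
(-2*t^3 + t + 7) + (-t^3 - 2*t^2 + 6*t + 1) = -3*t^3 - 2*t^2 + 7*t + 8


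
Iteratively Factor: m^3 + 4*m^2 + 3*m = (m + 1)*(m^2 + 3*m) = (m + 1)*(m + 3)*(m)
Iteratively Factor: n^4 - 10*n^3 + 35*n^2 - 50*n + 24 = (n - 4)*(n^3 - 6*n^2 + 11*n - 6) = (n - 4)*(n - 2)*(n^2 - 4*n + 3) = (n - 4)*(n - 2)*(n - 1)*(n - 3)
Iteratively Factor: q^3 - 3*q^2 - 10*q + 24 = (q - 2)*(q^2 - q - 12) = (q - 2)*(q + 3)*(q - 4)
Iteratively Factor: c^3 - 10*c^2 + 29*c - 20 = (c - 1)*(c^2 - 9*c + 20) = (c - 5)*(c - 1)*(c - 4)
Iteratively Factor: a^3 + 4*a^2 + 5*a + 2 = (a + 1)*(a^2 + 3*a + 2) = (a + 1)*(a + 2)*(a + 1)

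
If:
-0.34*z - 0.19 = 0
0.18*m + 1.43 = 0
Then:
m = -7.94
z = -0.56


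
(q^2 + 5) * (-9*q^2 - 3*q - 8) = -9*q^4 - 3*q^3 - 53*q^2 - 15*q - 40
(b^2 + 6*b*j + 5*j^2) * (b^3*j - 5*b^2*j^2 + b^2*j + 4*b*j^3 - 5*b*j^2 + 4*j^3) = b^5*j + b^4*j^2 + b^4*j - 21*b^3*j^3 + b^3*j^2 - b^2*j^4 - 21*b^2*j^3 + 20*b*j^5 - b*j^4 + 20*j^5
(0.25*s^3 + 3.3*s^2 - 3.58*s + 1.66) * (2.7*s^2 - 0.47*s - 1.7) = 0.675*s^5 + 8.7925*s^4 - 11.642*s^3 + 0.554600000000001*s^2 + 5.3058*s - 2.822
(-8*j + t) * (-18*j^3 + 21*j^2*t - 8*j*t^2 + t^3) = 144*j^4 - 186*j^3*t + 85*j^2*t^2 - 16*j*t^3 + t^4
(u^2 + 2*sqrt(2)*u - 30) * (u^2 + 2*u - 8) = u^4 + 2*u^3 + 2*sqrt(2)*u^3 - 38*u^2 + 4*sqrt(2)*u^2 - 60*u - 16*sqrt(2)*u + 240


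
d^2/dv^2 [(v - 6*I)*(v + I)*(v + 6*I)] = 6*v + 2*I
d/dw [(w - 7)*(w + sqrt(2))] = 2*w - 7 + sqrt(2)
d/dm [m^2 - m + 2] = 2*m - 1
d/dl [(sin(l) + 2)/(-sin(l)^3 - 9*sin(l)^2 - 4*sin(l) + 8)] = (2*sin(l)^3 + 15*sin(l)^2 + 36*sin(l) + 16)*cos(l)/(sin(l)^3 + 9*sin(l)^2 + 4*sin(l) - 8)^2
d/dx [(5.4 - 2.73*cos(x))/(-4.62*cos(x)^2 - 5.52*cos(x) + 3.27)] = (12.6126*cos(x)^2 - 49.896*cos(x) - 20.8809)*sin(x)/(21.3444*cos(x)^4 + 51.0048*cos(x)^3 + 0.255599999999994*cos(x)^2 - 36.1008*cos(x) + 10.6929)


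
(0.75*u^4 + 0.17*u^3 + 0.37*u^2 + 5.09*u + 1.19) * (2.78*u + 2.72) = 2.085*u^5 + 2.5126*u^4 + 1.491*u^3 + 15.1566*u^2 + 17.153*u + 3.2368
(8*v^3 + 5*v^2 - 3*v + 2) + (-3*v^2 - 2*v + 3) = 8*v^3 + 2*v^2 - 5*v + 5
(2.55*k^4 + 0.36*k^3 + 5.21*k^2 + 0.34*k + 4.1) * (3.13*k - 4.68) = 7.9815*k^5 - 10.8072*k^4 + 14.6225*k^3 - 23.3186*k^2 + 11.2418*k - 19.188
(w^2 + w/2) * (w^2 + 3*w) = w^4 + 7*w^3/2 + 3*w^2/2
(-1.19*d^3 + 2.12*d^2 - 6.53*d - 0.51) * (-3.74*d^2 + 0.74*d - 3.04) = 4.4506*d^5 - 8.8094*d^4 + 29.6086*d^3 - 9.3696*d^2 + 19.4738*d + 1.5504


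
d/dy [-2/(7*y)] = 2/(7*y^2)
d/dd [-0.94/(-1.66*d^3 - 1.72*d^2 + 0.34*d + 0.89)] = (-4.6812*d^2 - 3.2336*d + 0.3196)/(1.66*d^3 + 1.72*d^2 - 0.34*d - 0.89)^2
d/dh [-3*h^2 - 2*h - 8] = -6*h - 2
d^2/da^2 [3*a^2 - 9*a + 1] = 6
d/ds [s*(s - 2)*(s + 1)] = 3*s^2 - 2*s - 2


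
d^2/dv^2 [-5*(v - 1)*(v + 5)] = -10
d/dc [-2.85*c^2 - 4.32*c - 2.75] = -5.7*c - 4.32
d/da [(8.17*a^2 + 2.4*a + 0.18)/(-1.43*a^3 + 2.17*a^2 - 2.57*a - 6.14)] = (11.6831*a^4 + 6.864*a^3 - 25.4327*a^2 - 101.1088*a - 14.2734)/(2.0449*a^6 - 6.2062*a^5 + 12.0591*a^4 + 6.4066*a^3 - 20.0427*a^2 + 31.5596*a + 37.6996)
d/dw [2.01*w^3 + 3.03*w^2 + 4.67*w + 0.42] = 6.03*w^2 + 6.06*w + 4.67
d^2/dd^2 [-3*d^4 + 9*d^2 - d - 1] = 18 - 36*d^2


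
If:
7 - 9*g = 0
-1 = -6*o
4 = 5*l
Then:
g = 7/9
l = 4/5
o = 1/6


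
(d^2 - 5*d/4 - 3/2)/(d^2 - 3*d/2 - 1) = (4*d + 3)/(2*(2*d + 1))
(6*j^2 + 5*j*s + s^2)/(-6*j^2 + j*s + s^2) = (2*j + s)/(-2*j + s)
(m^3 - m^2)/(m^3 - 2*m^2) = (m - 1)/(m - 2)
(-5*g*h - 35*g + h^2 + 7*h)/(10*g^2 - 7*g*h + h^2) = (-h - 7)/(2*g - h)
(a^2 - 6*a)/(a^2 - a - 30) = a/(a + 5)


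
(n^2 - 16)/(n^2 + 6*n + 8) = (n - 4)/(n + 2)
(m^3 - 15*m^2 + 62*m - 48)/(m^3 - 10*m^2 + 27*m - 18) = (m - 8)/(m - 3)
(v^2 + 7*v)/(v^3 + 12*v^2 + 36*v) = (v + 7)/(v^2 + 12*v + 36)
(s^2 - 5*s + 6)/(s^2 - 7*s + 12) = (s - 2)/(s - 4)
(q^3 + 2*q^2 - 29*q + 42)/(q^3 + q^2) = (q^3 + 2*q^2 - 29*q + 42)/(q^2*(q + 1))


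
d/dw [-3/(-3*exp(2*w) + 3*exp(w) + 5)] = (9 - 18*exp(w))*exp(w)/(-3*exp(2*w) + 3*exp(w) + 5)^2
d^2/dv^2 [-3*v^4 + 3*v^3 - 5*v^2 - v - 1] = -36*v^2 + 18*v - 10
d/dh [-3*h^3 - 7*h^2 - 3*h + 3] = -9*h^2 - 14*h - 3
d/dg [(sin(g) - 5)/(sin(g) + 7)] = 12*cos(g)/(sin(g) + 7)^2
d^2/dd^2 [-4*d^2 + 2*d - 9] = -8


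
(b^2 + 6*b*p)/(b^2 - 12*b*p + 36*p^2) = b*(b + 6*p)/(b^2 - 12*b*p + 36*p^2)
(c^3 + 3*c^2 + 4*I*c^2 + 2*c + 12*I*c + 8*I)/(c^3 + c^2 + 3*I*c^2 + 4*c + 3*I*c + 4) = (c + 2)/(c - I)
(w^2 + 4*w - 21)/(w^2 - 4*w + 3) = (w + 7)/(w - 1)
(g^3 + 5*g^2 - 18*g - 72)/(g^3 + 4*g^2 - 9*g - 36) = (g^2 + 2*g - 24)/(g^2 + g - 12)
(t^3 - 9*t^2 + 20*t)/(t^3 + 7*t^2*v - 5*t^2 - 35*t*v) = (t - 4)/(t + 7*v)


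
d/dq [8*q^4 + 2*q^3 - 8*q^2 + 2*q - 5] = 32*q^3 + 6*q^2 - 16*q + 2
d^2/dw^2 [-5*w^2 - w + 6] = -10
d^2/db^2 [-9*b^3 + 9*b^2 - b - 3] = 18 - 54*b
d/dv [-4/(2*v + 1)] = 8/(2*v + 1)^2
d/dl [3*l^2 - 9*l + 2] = 6*l - 9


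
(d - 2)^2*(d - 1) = d^3 - 5*d^2 + 8*d - 4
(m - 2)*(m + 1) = m^2 - m - 2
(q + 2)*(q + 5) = q^2 + 7*q + 10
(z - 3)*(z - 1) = z^2 - 4*z + 3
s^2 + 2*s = s*(s + 2)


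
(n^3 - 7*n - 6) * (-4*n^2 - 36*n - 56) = -4*n^5 - 36*n^4 - 28*n^3 + 276*n^2 + 608*n + 336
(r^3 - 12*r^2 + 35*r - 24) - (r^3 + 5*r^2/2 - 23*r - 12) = -29*r^2/2 + 58*r - 12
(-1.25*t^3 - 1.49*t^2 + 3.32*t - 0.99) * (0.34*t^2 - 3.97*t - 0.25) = -0.425*t^5 + 4.4559*t^4 + 7.3566*t^3 - 13.1445*t^2 + 3.1003*t + 0.2475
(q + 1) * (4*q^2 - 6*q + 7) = 4*q^3 - 2*q^2 + q + 7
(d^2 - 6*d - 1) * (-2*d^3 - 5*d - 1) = -2*d^5 + 12*d^4 - 3*d^3 + 29*d^2 + 11*d + 1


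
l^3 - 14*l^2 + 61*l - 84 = (l - 7)*(l - 4)*(l - 3)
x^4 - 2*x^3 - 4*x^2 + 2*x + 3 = (x - 3)*(x - 1)*(x + 1)^2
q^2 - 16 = (q - 4)*(q + 4)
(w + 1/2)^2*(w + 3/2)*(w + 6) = w^4 + 17*w^3/2 + 67*w^2/4 + 87*w/8 + 9/4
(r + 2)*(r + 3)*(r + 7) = r^3 + 12*r^2 + 41*r + 42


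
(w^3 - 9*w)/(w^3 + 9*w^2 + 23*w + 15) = w*(w - 3)/(w^2 + 6*w + 5)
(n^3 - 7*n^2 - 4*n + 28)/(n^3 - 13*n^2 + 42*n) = (n^2 - 4)/(n*(n - 6))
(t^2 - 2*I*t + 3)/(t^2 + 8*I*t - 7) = (t - 3*I)/(t + 7*I)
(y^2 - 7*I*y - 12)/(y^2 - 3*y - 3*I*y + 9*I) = (y - 4*I)/(y - 3)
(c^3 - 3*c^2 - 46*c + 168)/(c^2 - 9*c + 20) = (c^2 + c - 42)/(c - 5)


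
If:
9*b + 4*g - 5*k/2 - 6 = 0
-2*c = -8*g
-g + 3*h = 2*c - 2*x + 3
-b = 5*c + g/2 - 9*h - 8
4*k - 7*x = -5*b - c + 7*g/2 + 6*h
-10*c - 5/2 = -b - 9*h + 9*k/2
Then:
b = 25911/29404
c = -13450/7351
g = -6725/14702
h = -26947/14702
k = 595/14702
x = 32211/14702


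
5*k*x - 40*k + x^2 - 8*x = (5*k + x)*(x - 8)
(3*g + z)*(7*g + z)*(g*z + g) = 21*g^3*z + 21*g^3 + 10*g^2*z^2 + 10*g^2*z + g*z^3 + g*z^2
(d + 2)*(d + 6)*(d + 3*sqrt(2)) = d^3 + 3*sqrt(2)*d^2 + 8*d^2 + 12*d + 24*sqrt(2)*d + 36*sqrt(2)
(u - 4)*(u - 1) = u^2 - 5*u + 4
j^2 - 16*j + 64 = (j - 8)^2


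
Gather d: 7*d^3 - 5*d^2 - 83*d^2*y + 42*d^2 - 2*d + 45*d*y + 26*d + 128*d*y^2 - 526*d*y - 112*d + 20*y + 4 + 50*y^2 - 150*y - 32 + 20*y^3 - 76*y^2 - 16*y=7*d^3 + d^2*(37 - 83*y) + d*(128*y^2 - 481*y - 88) + 20*y^3 - 26*y^2 - 146*y - 28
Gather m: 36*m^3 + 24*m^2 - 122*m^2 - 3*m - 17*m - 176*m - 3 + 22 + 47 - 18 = 36*m^3 - 98*m^2 - 196*m + 48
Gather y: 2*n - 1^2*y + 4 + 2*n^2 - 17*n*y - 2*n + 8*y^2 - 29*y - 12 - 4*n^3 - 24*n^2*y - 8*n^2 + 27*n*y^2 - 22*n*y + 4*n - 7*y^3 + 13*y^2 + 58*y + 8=-4*n^3 - 6*n^2 + 4*n - 7*y^3 + y^2*(27*n + 21) + y*(-24*n^2 - 39*n + 28)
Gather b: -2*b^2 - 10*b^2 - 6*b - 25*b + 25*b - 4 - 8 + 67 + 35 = -12*b^2 - 6*b + 90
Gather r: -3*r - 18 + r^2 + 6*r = r^2 + 3*r - 18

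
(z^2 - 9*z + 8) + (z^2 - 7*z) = 2*z^2 - 16*z + 8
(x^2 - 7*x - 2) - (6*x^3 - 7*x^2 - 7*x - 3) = -6*x^3 + 8*x^2 + 1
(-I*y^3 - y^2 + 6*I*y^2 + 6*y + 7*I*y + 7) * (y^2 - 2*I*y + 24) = -I*y^5 - 3*y^4 + 6*I*y^4 + 18*y^3 - 15*I*y^3 - 3*y^2 + 132*I*y^2 + 144*y + 154*I*y + 168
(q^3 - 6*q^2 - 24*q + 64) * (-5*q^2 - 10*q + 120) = -5*q^5 + 20*q^4 + 300*q^3 - 800*q^2 - 3520*q + 7680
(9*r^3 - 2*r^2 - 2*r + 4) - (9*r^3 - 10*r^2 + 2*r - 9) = 8*r^2 - 4*r + 13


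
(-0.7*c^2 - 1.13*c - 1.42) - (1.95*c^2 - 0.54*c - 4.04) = -2.65*c^2 - 0.59*c + 2.62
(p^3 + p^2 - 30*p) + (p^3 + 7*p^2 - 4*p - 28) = 2*p^3 + 8*p^2 - 34*p - 28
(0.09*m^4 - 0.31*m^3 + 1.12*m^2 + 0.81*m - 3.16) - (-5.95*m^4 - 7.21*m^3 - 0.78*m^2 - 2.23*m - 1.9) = 6.04*m^4 + 6.9*m^3 + 1.9*m^2 + 3.04*m - 1.26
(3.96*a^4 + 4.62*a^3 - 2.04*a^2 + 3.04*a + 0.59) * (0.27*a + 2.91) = 1.0692*a^5 + 12.771*a^4 + 12.8934*a^3 - 5.1156*a^2 + 9.0057*a + 1.7169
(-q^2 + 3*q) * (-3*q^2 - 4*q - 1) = 3*q^4 - 5*q^3 - 11*q^2 - 3*q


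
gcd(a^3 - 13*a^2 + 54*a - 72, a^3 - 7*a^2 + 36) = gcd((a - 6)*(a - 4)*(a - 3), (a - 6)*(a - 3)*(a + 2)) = a^2 - 9*a + 18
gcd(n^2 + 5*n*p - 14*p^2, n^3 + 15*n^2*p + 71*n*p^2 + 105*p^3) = n + 7*p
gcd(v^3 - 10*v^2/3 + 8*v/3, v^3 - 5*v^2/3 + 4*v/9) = v^2 - 4*v/3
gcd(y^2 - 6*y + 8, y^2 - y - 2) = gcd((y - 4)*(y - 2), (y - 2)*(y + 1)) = y - 2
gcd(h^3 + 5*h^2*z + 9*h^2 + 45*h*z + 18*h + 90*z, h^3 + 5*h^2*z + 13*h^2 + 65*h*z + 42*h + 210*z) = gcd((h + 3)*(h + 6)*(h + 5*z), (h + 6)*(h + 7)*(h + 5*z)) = h^2 + 5*h*z + 6*h + 30*z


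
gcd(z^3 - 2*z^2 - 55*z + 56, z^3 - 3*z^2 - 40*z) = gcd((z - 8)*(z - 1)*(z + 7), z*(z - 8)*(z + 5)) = z - 8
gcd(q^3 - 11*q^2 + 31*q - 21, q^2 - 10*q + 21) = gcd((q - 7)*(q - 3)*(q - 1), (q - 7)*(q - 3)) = q^2 - 10*q + 21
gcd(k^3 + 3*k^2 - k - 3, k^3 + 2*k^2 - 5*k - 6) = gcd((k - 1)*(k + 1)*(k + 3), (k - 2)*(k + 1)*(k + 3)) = k^2 + 4*k + 3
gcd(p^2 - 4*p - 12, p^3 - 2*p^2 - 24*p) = p - 6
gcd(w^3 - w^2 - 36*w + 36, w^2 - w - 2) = 1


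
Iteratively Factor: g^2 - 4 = (g - 2)*(g + 2)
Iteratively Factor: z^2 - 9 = (z + 3)*(z - 3)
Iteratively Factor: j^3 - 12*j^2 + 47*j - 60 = (j - 5)*(j^2 - 7*j + 12) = (j - 5)*(j - 3)*(j - 4)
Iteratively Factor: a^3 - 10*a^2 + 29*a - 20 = (a - 4)*(a^2 - 6*a + 5) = (a - 4)*(a - 1)*(a - 5)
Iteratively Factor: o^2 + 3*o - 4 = (o - 1)*(o + 4)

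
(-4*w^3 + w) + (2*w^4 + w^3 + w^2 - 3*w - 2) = 2*w^4 - 3*w^3 + w^2 - 2*w - 2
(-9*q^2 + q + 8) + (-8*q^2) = -17*q^2 + q + 8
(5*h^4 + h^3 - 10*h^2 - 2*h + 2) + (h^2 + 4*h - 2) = 5*h^4 + h^3 - 9*h^2 + 2*h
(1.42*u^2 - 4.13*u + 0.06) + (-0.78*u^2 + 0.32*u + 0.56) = 0.64*u^2 - 3.81*u + 0.62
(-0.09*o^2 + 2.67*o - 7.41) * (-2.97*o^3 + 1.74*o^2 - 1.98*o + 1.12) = 0.2673*o^5 - 8.0865*o^4 + 26.8317*o^3 - 18.2808*o^2 + 17.6622*o - 8.2992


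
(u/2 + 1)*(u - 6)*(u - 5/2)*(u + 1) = u^4/2 - 11*u^3/4 - 17*u^2/4 + 14*u + 15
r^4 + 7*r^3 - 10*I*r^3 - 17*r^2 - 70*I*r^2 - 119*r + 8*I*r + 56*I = (r + 7)*(r - 8*I)*(r - I)^2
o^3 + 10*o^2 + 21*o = o*(o + 3)*(o + 7)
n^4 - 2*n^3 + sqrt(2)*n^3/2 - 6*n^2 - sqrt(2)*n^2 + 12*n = n*(n - 2)*(n - 3*sqrt(2)/2)*(n + 2*sqrt(2))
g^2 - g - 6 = (g - 3)*(g + 2)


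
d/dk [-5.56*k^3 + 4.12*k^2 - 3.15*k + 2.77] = -16.68*k^2 + 8.24*k - 3.15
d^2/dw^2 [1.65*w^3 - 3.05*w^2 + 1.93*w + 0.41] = 9.9*w - 6.1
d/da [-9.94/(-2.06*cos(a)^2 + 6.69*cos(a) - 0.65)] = (40.9528*cos(a) - 66.4986)*sin(a)/(2.06*cos(a)^2 - 6.69*cos(a) + 0.65)^2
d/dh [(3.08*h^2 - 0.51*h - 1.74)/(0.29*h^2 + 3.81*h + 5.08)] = (11.8827*h^2 + 32.302*h + 4.0386)/(0.0841*h^4 + 2.2098*h^3 + 17.4625*h^2 + 38.7096*h + 25.8064)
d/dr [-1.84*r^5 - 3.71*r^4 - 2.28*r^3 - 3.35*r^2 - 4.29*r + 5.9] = -9.2*r^4 - 14.84*r^3 - 6.84*r^2 - 6.7*r - 4.29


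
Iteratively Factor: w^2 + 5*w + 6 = (w + 3)*(w + 2)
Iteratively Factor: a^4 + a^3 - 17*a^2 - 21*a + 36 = (a - 4)*(a^3 + 5*a^2 + 3*a - 9) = (a - 4)*(a + 3)*(a^2 + 2*a - 3) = (a - 4)*(a - 1)*(a + 3)*(a + 3)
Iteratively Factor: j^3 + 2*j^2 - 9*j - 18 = (j + 3)*(j^2 - j - 6) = (j - 3)*(j + 3)*(j + 2)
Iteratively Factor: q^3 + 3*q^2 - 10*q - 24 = (q + 2)*(q^2 + q - 12) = (q - 3)*(q + 2)*(q + 4)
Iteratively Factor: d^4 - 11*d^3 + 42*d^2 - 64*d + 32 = (d - 4)*(d^3 - 7*d^2 + 14*d - 8) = (d - 4)*(d - 1)*(d^2 - 6*d + 8) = (d - 4)^2*(d - 1)*(d - 2)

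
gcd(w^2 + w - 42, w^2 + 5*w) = 1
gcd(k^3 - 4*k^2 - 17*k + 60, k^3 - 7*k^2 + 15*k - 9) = k - 3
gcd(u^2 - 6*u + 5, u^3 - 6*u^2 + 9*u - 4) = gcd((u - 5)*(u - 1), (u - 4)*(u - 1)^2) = u - 1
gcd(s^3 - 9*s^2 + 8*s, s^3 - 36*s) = s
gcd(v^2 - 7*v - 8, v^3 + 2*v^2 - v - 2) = v + 1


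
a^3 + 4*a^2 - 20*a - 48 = (a - 4)*(a + 2)*(a + 6)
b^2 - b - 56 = (b - 8)*(b + 7)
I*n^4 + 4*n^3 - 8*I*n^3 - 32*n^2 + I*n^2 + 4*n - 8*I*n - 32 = (n - 8)*(n - 4*I)*(n + I)*(I*n + 1)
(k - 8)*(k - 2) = k^2 - 10*k + 16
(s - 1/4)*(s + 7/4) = s^2 + 3*s/2 - 7/16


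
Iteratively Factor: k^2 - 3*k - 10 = (k - 5)*(k + 2)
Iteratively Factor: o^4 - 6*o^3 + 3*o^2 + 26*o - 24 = (o + 2)*(o^3 - 8*o^2 + 19*o - 12) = (o - 3)*(o + 2)*(o^2 - 5*o + 4) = (o - 3)*(o - 1)*(o + 2)*(o - 4)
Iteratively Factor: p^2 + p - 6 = (p - 2)*(p + 3)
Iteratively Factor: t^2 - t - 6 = (t - 3)*(t + 2)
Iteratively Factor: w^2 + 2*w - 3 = (w - 1)*(w + 3)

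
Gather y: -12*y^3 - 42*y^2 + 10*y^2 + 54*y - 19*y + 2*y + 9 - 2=-12*y^3 - 32*y^2 + 37*y + 7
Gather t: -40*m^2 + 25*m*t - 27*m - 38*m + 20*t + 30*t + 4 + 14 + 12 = -40*m^2 - 65*m + t*(25*m + 50) + 30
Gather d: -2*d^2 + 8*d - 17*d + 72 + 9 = -2*d^2 - 9*d + 81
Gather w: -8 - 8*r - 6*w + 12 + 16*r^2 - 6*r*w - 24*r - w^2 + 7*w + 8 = 16*r^2 - 32*r - w^2 + w*(1 - 6*r) + 12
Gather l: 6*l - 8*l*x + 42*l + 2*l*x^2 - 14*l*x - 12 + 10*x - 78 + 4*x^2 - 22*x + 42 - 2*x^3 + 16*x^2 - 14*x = l*(2*x^2 - 22*x + 48) - 2*x^3 + 20*x^2 - 26*x - 48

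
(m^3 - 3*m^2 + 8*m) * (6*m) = 6*m^4 - 18*m^3 + 48*m^2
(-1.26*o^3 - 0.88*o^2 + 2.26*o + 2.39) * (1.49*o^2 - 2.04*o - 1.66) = -1.8774*o^5 + 1.2592*o^4 + 7.2542*o^3 + 0.411500000000001*o^2 - 8.6272*o - 3.9674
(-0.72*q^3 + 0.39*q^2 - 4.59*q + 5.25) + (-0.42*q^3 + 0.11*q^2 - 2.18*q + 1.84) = -1.14*q^3 + 0.5*q^2 - 6.77*q + 7.09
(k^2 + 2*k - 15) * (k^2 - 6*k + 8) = k^4 - 4*k^3 - 19*k^2 + 106*k - 120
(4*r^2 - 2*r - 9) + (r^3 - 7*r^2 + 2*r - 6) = r^3 - 3*r^2 - 15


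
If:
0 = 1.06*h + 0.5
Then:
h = -0.47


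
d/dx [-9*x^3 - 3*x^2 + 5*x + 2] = -27*x^2 - 6*x + 5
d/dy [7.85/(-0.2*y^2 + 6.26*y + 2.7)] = (3.14*y - 49.141)/(-0.2*y^2 + 6.26*y + 2.7)^2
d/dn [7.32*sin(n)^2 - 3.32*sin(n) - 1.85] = (14.64*sin(n) - 3.32)*cos(n)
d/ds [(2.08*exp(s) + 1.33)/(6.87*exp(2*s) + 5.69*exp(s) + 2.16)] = (-(2.08*exp(s) + 1.33)*(13.74*exp(s) + 5.69) + 14.2896*exp(2*s) + 11.8352*exp(s) + 4.4928)*exp(s)/(6.87*exp(2*s) + 5.69*exp(s) + 2.16)^2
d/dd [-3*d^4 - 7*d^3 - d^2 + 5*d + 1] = -12*d^3 - 21*d^2 - 2*d + 5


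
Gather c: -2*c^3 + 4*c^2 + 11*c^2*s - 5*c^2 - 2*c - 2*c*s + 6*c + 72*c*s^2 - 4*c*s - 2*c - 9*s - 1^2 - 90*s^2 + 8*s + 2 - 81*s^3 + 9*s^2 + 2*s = -2*c^3 + c^2*(11*s - 1) + c*(72*s^2 - 6*s + 2) - 81*s^3 - 81*s^2 + s + 1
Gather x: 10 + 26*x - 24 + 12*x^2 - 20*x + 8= 12*x^2 + 6*x - 6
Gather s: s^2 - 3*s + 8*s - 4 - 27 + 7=s^2 + 5*s - 24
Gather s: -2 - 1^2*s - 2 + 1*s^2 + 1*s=s^2 - 4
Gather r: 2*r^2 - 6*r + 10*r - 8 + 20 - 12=2*r^2 + 4*r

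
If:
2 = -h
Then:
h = -2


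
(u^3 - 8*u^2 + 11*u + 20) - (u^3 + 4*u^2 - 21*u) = -12*u^2 + 32*u + 20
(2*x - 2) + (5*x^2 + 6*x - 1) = 5*x^2 + 8*x - 3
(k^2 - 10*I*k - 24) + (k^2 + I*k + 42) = 2*k^2 - 9*I*k + 18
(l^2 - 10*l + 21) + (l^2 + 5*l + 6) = 2*l^2 - 5*l + 27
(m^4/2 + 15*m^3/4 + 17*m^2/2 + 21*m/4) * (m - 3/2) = m^5/2 + 3*m^4 + 23*m^3/8 - 15*m^2/2 - 63*m/8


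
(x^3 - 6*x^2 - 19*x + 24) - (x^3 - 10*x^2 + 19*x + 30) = 4*x^2 - 38*x - 6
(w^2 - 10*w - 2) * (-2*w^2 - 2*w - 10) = -2*w^4 + 18*w^3 + 14*w^2 + 104*w + 20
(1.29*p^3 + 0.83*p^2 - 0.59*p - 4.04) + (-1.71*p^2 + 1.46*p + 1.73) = 1.29*p^3 - 0.88*p^2 + 0.87*p - 2.31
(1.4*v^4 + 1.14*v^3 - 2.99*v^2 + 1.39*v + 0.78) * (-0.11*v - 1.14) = -0.154*v^5 - 1.7214*v^4 - 0.9707*v^3 + 3.2557*v^2 - 1.6704*v - 0.8892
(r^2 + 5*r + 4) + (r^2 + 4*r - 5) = 2*r^2 + 9*r - 1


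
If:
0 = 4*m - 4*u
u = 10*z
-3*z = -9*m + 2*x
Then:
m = 10*z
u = 10*z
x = 87*z/2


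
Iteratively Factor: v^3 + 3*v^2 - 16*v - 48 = (v + 4)*(v^2 - v - 12) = (v + 3)*(v + 4)*(v - 4)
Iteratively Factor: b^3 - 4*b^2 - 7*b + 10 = (b + 2)*(b^2 - 6*b + 5) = (b - 1)*(b + 2)*(b - 5)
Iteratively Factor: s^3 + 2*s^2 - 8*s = (s - 2)*(s^2 + 4*s) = s*(s - 2)*(s + 4)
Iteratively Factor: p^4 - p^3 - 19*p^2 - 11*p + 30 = (p + 2)*(p^3 - 3*p^2 - 13*p + 15) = (p - 1)*(p + 2)*(p^2 - 2*p - 15) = (p - 5)*(p - 1)*(p + 2)*(p + 3)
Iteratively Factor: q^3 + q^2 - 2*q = (q - 1)*(q^2 + 2*q) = q*(q - 1)*(q + 2)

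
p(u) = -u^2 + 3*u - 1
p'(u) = 3 - 2*u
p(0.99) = 0.99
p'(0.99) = 1.02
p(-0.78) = -3.95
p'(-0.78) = 4.56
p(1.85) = 1.13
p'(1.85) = -0.70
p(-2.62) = -15.72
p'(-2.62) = 8.24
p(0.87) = 0.85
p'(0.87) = 1.26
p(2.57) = 0.11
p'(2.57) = -2.14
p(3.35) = -2.17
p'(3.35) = -3.70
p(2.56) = 0.13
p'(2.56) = -2.12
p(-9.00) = -109.00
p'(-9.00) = 21.00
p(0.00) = -1.00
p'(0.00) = 3.00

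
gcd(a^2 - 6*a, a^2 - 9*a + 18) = a - 6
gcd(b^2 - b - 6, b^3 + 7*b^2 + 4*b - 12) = b + 2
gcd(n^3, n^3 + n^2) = n^2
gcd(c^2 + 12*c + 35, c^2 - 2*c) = 1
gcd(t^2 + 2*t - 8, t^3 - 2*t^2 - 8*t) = 1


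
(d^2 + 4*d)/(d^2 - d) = (d + 4)/(d - 1)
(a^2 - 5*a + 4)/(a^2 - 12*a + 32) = (a - 1)/(a - 8)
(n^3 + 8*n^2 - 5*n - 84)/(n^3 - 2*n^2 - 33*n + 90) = (n^2 + 11*n + 28)/(n^2 + n - 30)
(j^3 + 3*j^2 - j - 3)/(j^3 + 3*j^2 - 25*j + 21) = (j^2 + 4*j + 3)/(j^2 + 4*j - 21)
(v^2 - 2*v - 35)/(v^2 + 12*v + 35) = (v - 7)/(v + 7)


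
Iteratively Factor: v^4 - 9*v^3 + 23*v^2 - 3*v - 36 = (v + 1)*(v^3 - 10*v^2 + 33*v - 36) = (v - 4)*(v + 1)*(v^2 - 6*v + 9) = (v - 4)*(v - 3)*(v + 1)*(v - 3)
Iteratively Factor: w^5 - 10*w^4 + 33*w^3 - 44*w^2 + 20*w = (w - 1)*(w^4 - 9*w^3 + 24*w^2 - 20*w) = (w - 2)*(w - 1)*(w^3 - 7*w^2 + 10*w) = (w - 5)*(w - 2)*(w - 1)*(w^2 - 2*w) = (w - 5)*(w - 2)^2*(w - 1)*(w)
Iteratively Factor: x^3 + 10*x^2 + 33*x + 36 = (x + 4)*(x^2 + 6*x + 9) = (x + 3)*(x + 4)*(x + 3)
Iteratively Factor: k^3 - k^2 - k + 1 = (k - 1)*(k^2 - 1) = (k - 1)^2*(k + 1)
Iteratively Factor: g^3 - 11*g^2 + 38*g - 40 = (g - 4)*(g^2 - 7*g + 10) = (g - 5)*(g - 4)*(g - 2)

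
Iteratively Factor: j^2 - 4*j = (j)*(j - 4)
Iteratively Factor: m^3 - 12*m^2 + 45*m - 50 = (m - 5)*(m^2 - 7*m + 10) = (m - 5)*(m - 2)*(m - 5)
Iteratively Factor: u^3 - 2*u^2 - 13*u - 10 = (u + 1)*(u^2 - 3*u - 10) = (u + 1)*(u + 2)*(u - 5)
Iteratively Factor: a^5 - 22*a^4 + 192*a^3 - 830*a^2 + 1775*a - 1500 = (a - 5)*(a^4 - 17*a^3 + 107*a^2 - 295*a + 300) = (a - 5)*(a - 4)*(a^3 - 13*a^2 + 55*a - 75) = (a - 5)*(a - 4)*(a - 3)*(a^2 - 10*a + 25) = (a - 5)^2*(a - 4)*(a - 3)*(a - 5)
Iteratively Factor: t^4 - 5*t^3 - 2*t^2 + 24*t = (t + 2)*(t^3 - 7*t^2 + 12*t) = (t - 4)*(t + 2)*(t^2 - 3*t) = t*(t - 4)*(t + 2)*(t - 3)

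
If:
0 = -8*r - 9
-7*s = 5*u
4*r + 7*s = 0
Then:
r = -9/8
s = 9/14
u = -9/10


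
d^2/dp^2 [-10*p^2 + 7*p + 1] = -20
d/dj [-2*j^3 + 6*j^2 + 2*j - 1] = -6*j^2 + 12*j + 2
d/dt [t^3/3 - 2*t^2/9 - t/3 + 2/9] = t^2 - 4*t/9 - 1/3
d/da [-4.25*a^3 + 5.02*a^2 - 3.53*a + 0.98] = -12.75*a^2 + 10.04*a - 3.53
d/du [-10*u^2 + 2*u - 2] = 2 - 20*u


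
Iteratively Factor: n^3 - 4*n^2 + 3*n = (n - 1)*(n^2 - 3*n) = (n - 3)*(n - 1)*(n)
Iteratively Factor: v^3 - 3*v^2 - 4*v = (v - 4)*(v^2 + v) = v*(v - 4)*(v + 1)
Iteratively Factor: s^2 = (s)*(s)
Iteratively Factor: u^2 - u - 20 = (u - 5)*(u + 4)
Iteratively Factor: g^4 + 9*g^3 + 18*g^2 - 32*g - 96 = (g + 4)*(g^3 + 5*g^2 - 2*g - 24) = (g - 2)*(g + 4)*(g^2 + 7*g + 12) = (g - 2)*(g + 4)^2*(g + 3)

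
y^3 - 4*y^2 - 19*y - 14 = (y - 7)*(y + 1)*(y + 2)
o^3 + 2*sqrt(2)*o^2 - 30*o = o*(o - 3*sqrt(2))*(o + 5*sqrt(2))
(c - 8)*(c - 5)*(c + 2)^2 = c^4 - 9*c^3 - 8*c^2 + 108*c + 160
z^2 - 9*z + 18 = (z - 6)*(z - 3)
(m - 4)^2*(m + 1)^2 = m^4 - 6*m^3 + m^2 + 24*m + 16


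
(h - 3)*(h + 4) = h^2 + h - 12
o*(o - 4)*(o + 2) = o^3 - 2*o^2 - 8*o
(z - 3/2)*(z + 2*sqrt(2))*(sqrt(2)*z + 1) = sqrt(2)*z^3 - 3*sqrt(2)*z^2/2 + 5*z^2 - 15*z/2 + 2*sqrt(2)*z - 3*sqrt(2)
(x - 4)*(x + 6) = x^2 + 2*x - 24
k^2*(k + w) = k^3 + k^2*w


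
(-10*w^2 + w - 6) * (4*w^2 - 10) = -40*w^4 + 4*w^3 + 76*w^2 - 10*w + 60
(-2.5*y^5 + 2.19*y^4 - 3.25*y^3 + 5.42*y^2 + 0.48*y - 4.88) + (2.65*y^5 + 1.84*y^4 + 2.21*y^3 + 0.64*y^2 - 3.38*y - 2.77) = 0.15*y^5 + 4.03*y^4 - 1.04*y^3 + 6.06*y^2 - 2.9*y - 7.65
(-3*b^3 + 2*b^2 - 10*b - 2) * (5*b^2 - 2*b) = -15*b^5 + 16*b^4 - 54*b^3 + 10*b^2 + 4*b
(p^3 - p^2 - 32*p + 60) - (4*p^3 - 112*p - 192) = -3*p^3 - p^2 + 80*p + 252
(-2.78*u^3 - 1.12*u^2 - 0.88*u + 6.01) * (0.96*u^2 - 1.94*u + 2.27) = -2.6688*u^5 + 4.318*u^4 - 4.9826*u^3 + 4.9344*u^2 - 13.657*u + 13.6427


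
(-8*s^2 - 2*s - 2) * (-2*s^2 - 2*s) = 16*s^4 + 20*s^3 + 8*s^2 + 4*s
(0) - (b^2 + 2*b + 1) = -b^2 - 2*b - 1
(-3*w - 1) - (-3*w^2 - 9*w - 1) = 3*w^2 + 6*w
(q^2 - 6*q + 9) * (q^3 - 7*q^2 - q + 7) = q^5 - 13*q^4 + 50*q^3 - 50*q^2 - 51*q + 63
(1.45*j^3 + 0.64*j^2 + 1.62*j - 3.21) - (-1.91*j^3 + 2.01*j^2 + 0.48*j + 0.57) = 3.36*j^3 - 1.37*j^2 + 1.14*j - 3.78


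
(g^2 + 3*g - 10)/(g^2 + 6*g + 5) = (g - 2)/(g + 1)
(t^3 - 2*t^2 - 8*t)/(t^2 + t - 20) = t*(t + 2)/(t + 5)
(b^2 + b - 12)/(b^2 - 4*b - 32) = (b - 3)/(b - 8)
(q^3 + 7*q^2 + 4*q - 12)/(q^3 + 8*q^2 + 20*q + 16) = (q^2 + 5*q - 6)/(q^2 + 6*q + 8)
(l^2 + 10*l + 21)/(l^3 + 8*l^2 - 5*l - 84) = (l + 3)/(l^2 + l - 12)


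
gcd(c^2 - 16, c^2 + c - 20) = c - 4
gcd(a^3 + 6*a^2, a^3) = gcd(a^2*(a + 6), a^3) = a^2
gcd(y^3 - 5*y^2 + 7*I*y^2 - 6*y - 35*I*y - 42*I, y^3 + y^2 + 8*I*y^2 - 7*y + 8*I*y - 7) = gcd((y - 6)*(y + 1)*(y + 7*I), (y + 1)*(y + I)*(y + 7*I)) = y^2 + y*(1 + 7*I) + 7*I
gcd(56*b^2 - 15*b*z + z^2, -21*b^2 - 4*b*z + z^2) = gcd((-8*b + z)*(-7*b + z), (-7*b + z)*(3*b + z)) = -7*b + z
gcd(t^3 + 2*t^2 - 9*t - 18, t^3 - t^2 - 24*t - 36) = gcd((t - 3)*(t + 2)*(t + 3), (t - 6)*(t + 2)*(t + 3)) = t^2 + 5*t + 6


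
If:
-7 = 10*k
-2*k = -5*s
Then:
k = -7/10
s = -7/25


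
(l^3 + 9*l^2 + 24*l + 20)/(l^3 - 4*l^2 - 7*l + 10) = (l^2 + 7*l + 10)/(l^2 - 6*l + 5)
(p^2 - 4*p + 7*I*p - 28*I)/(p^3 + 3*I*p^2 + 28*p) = (p - 4)/(p*(p - 4*I))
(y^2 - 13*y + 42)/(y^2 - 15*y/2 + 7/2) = 2*(y - 6)/(2*y - 1)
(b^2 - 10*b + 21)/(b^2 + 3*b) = (b^2 - 10*b + 21)/(b*(b + 3))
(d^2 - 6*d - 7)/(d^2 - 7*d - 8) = (d - 7)/(d - 8)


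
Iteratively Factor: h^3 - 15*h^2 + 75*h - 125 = (h - 5)*(h^2 - 10*h + 25) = (h - 5)^2*(h - 5)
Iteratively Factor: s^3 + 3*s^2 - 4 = (s + 2)*(s^2 + s - 2) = (s - 1)*(s + 2)*(s + 2)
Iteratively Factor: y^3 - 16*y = (y)*(y^2 - 16) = y*(y + 4)*(y - 4)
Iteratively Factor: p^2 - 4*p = (p)*(p - 4)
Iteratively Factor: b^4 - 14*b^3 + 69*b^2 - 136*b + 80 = (b - 5)*(b^3 - 9*b^2 + 24*b - 16) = (b - 5)*(b - 4)*(b^2 - 5*b + 4) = (b - 5)*(b - 4)*(b - 1)*(b - 4)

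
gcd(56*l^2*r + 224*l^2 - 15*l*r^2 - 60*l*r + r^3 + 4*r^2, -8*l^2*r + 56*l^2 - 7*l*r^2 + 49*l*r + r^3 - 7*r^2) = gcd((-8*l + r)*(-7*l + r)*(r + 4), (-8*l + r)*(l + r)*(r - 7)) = -8*l + r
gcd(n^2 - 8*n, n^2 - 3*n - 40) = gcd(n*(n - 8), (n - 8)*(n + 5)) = n - 8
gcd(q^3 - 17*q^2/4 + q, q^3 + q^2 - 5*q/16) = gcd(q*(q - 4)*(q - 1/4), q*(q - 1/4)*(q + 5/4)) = q^2 - q/4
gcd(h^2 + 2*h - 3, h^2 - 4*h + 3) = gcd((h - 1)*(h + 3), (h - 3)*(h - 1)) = h - 1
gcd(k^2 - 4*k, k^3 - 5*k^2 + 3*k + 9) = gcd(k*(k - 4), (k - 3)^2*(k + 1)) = 1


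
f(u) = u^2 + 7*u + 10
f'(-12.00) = -17.00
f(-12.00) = 70.00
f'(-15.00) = -23.00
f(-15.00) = 130.00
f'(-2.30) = 2.40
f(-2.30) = -0.81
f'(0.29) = 7.58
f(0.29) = 12.11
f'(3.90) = 14.80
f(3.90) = 52.51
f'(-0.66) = 5.68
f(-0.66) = 5.82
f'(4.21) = 15.42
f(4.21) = 57.19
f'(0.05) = 7.10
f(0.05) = 10.35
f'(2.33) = 11.66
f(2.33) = 31.74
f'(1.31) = 9.62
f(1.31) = 20.89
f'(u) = 2*u + 7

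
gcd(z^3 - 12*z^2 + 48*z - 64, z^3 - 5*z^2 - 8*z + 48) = z^2 - 8*z + 16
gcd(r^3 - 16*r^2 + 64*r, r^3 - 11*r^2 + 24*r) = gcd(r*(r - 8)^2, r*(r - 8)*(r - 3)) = r^2 - 8*r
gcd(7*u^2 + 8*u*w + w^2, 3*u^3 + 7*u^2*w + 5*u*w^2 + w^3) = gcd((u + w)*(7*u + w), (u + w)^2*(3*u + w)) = u + w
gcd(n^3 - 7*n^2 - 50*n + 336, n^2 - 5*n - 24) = n - 8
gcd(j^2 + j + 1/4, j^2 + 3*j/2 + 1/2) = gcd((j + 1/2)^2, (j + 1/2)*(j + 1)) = j + 1/2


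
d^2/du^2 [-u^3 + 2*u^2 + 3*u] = 4 - 6*u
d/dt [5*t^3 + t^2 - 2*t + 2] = 15*t^2 + 2*t - 2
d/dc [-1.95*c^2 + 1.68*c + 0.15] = 1.68 - 3.9*c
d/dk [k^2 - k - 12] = 2*k - 1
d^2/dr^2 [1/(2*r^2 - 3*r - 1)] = 2*(4*r^2 - 6*r - (4*r - 3)^2 - 2)/(-2*r^2 + 3*r + 1)^3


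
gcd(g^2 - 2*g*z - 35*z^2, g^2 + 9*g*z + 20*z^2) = g + 5*z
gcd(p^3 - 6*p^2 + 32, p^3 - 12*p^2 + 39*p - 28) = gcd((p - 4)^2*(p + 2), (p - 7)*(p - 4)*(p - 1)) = p - 4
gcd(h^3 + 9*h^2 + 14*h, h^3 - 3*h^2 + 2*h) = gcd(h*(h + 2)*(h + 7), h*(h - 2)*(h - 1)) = h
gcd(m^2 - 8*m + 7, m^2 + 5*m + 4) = 1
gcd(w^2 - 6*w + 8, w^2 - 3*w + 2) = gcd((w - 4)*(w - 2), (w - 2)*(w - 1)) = w - 2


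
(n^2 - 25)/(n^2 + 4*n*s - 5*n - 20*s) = (n + 5)/(n + 4*s)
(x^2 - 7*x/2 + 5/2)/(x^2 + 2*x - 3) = (x - 5/2)/(x + 3)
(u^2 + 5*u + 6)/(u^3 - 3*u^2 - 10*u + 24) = (u + 2)/(u^2 - 6*u + 8)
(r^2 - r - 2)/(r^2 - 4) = (r + 1)/(r + 2)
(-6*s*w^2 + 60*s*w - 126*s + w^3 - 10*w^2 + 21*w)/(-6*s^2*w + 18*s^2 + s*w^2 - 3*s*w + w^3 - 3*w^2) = (6*s*w - 42*s - w^2 + 7*w)/(6*s^2 - s*w - w^2)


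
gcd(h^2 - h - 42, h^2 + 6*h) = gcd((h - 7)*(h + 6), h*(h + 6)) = h + 6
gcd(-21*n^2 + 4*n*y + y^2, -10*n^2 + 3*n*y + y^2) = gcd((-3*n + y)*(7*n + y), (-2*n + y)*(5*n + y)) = 1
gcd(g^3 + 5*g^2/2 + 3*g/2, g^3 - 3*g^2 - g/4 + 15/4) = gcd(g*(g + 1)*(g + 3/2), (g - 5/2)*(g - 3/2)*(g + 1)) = g + 1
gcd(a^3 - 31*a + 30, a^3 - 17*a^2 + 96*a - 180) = a - 5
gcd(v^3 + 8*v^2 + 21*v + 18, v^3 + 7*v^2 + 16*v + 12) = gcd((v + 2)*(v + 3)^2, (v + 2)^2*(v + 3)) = v^2 + 5*v + 6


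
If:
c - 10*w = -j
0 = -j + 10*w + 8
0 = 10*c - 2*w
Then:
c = -8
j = -392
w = -40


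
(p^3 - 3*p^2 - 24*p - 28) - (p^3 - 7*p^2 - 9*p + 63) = 4*p^2 - 15*p - 91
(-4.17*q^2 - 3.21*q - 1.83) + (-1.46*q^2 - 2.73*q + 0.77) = -5.63*q^2 - 5.94*q - 1.06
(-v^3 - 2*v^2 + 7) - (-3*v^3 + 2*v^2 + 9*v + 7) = 2*v^3 - 4*v^2 - 9*v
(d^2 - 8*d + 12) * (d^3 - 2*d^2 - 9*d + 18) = d^5 - 10*d^4 + 19*d^3 + 66*d^2 - 252*d + 216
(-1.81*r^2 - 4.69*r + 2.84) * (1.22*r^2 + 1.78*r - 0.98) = -2.2082*r^4 - 8.9436*r^3 - 3.1096*r^2 + 9.6514*r - 2.7832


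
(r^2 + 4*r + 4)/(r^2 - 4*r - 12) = (r + 2)/(r - 6)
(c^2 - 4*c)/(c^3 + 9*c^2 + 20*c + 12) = c*(c - 4)/(c^3 + 9*c^2 + 20*c + 12)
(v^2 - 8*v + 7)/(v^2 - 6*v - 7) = (v - 1)/(v + 1)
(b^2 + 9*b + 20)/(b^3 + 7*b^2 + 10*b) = (b + 4)/(b*(b + 2))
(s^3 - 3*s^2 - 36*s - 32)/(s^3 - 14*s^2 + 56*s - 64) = (s^2 + 5*s + 4)/(s^2 - 6*s + 8)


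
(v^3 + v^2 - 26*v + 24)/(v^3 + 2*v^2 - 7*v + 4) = (v^2 + 2*v - 24)/(v^2 + 3*v - 4)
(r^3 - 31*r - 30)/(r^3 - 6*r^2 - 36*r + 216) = (r^2 + 6*r + 5)/(r^2 - 36)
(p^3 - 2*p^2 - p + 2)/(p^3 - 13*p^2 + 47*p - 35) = (p^2 - p - 2)/(p^2 - 12*p + 35)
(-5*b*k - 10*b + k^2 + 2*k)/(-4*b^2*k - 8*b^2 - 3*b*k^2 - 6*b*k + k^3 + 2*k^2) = (5*b - k)/(4*b^2 + 3*b*k - k^2)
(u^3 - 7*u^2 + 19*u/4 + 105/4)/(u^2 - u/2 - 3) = (2*u^2 - 17*u + 35)/(2*(u - 2))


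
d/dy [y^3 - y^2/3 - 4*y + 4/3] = 3*y^2 - 2*y/3 - 4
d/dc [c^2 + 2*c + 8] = 2*c + 2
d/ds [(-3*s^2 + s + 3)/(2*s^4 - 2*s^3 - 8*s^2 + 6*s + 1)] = (12*s^5 - 12*s^4 - 20*s^3 + 8*s^2 + 42*s - 17)/(4*s^8 - 8*s^7 - 28*s^6 + 56*s^5 + 44*s^4 - 100*s^3 + 20*s^2 + 12*s + 1)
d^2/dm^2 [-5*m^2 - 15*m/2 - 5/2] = -10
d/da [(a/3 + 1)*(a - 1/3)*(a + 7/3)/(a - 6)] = (2*a^3 - 13*a^2 - 60*a - 29)/(3*(a^2 - 12*a + 36))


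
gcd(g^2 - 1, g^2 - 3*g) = 1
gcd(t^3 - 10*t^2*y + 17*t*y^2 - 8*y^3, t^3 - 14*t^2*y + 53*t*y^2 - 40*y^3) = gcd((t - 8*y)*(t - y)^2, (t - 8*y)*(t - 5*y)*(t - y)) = t^2 - 9*t*y + 8*y^2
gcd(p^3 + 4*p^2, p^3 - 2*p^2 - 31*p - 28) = p + 4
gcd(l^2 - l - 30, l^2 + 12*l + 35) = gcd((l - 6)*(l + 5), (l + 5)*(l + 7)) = l + 5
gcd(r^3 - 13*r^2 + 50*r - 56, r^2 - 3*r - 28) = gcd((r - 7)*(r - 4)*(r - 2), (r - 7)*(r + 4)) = r - 7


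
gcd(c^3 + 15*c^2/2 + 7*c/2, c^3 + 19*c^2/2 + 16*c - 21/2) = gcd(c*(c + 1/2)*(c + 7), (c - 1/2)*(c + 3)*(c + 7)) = c + 7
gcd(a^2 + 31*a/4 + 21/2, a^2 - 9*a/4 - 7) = a + 7/4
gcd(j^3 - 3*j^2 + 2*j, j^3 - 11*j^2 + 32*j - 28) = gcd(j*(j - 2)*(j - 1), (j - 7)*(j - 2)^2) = j - 2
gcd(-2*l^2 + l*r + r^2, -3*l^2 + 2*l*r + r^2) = -l + r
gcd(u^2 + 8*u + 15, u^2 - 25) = u + 5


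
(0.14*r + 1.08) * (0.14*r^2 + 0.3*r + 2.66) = 0.0196*r^3 + 0.1932*r^2 + 0.6964*r + 2.8728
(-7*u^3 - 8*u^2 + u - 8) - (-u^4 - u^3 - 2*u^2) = u^4 - 6*u^3 - 6*u^2 + u - 8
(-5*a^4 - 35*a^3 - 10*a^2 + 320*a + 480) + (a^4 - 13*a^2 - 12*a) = -4*a^4 - 35*a^3 - 23*a^2 + 308*a + 480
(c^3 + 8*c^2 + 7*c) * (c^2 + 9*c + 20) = c^5 + 17*c^4 + 99*c^3 + 223*c^2 + 140*c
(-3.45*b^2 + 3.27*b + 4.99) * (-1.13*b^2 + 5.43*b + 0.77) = 3.8985*b^4 - 22.4286*b^3 + 9.4609*b^2 + 29.6136*b + 3.8423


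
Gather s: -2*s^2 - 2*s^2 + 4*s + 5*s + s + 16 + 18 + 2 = -4*s^2 + 10*s + 36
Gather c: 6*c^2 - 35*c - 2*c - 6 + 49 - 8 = 6*c^2 - 37*c + 35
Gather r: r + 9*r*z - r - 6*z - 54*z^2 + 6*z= 9*r*z - 54*z^2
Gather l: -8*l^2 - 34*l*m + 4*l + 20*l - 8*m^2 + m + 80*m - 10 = -8*l^2 + l*(24 - 34*m) - 8*m^2 + 81*m - 10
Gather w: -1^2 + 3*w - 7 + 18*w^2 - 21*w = 18*w^2 - 18*w - 8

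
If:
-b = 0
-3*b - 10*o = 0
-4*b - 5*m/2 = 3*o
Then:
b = 0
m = 0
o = 0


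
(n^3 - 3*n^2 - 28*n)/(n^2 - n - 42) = n*(n + 4)/(n + 6)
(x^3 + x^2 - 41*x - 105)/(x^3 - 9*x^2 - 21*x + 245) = (x + 3)/(x - 7)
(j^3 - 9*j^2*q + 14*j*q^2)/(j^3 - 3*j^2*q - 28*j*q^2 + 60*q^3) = j*(-j + 7*q)/(-j^2 + j*q + 30*q^2)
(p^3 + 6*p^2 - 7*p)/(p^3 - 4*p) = (p^2 + 6*p - 7)/(p^2 - 4)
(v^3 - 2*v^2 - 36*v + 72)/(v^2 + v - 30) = (v^2 - 8*v + 12)/(v - 5)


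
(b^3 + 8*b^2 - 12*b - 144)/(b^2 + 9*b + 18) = (b^2 + 2*b - 24)/(b + 3)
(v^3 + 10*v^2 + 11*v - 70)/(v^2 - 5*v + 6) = (v^2 + 12*v + 35)/(v - 3)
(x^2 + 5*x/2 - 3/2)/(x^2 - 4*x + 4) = (2*x^2 + 5*x - 3)/(2*(x^2 - 4*x + 4))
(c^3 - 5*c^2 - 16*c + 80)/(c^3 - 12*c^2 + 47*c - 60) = (c + 4)/(c - 3)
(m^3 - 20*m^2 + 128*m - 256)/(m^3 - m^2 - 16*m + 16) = (m^2 - 16*m + 64)/(m^2 + 3*m - 4)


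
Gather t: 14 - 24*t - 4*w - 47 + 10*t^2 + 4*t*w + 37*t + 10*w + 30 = 10*t^2 + t*(4*w + 13) + 6*w - 3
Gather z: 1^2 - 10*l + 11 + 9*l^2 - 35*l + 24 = 9*l^2 - 45*l + 36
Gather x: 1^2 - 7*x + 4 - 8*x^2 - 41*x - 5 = -8*x^2 - 48*x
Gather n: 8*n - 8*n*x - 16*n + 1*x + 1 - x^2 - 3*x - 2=n*(-8*x - 8) - x^2 - 2*x - 1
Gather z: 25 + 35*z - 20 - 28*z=7*z + 5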